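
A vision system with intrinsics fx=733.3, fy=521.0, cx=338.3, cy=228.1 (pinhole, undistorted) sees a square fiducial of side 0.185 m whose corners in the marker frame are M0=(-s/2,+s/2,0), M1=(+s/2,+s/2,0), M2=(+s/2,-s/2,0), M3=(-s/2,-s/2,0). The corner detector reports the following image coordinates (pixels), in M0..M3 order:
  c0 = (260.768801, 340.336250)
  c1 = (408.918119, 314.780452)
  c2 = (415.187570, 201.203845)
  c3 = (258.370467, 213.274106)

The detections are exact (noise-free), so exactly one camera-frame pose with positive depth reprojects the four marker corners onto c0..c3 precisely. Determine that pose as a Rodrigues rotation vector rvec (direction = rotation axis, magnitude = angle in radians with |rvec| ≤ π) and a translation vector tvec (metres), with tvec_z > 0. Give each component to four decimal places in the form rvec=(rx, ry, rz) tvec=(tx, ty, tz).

rvec=(0.2415, -0.5386, -0.0530) tvec=(0.0022, 0.0595, 0.7653)

Intrinsics K: fx=733.3, fy=521.0, cx=338.3, cy=228.1
Marker side s = 0.185 m; corners in marker frame (Z=0):
  M0 = (-0.0925, +0.0925, 0)
  M1 = (+0.0925, +0.0925, 0)
  M2 = (+0.0925, -0.0925, 0)
  M3 = (-0.0925, -0.0925, 0)
Detected image corners:
  c0 = (260.768801, 340.336250) px
  c1 = (408.918119, 314.780452) px
  c2 = (415.187570, 201.203845) px
  c3 = (258.370467, 213.274106) px
Planar DLT: solve 8×8 A·h = b for H (H[2,2]=1):
  H  [+1043.56935 +94.09395 +340.40361]
  H  [+72.44050 +732.55248 +268.58473]
  H  [+0.65519 +0.31558 +1.00000]
B = K⁻¹H; ‖b₁‖=1.306684, ‖b₂‖=1.306684; λ = 2/(‖b₁‖+‖b₂‖) = 0.765296, sign → tz>0 ⇒ λ=+0.765296
r₁ = λ·B[:,0] = (+0.85778,-0.11312,+0.50141); r₂ = λ·B[:,1] = (-0.01322,+0.97031,+0.24151)
r₃ = r₁×r₂ = (-0.51384,-0.21380,+0.83082); SVD([r₁ r₂ r₃]) → R = UVᵀ:
  R  [+0.85778 -0.01322 -0.51384]
  R  [-0.11312 +0.97031 -0.21380]
  R  [+0.50141 +0.24151 +0.83082]
t = (+0.00220, +0.05947, +0.76530) m
tr R = 2.658905; θ = arccos((tr R − 1)/2) = 0.592669 rad = 33.957°
axis k = ((R−Rᵀ)₃₂, (R−Rᵀ)₁₃, (R−Rᵀ)₂₁) / (2 sinθ) = (+0.407562, -0.908789, -0.089421)
rvec = θ·k = (+0.241549, -0.538611, -0.052997)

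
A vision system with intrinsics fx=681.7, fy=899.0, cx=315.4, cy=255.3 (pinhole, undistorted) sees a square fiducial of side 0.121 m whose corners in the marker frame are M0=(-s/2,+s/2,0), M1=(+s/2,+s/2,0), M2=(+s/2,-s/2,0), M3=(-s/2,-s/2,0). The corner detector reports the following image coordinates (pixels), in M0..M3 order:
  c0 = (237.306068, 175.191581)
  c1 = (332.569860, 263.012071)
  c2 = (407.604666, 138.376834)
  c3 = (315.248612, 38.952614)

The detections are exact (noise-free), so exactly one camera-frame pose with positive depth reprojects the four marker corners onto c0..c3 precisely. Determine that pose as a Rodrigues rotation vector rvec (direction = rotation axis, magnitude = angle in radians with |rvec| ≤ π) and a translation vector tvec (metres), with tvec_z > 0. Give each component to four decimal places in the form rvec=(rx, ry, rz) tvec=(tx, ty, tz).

Intrinsics K: fx=681.7, fy=899.0, cx=315.4, cy=255.3
Marker side s = 0.121 m; corners in marker frame (Z=0):
  M0 = (-0.0605, +0.0605, 0)
  M1 = (+0.0605, +0.0605, 0)
  M2 = (+0.0605, -0.0605, 0)
  M3 = (-0.0605, -0.0605, 0)
Detected image corners:
  c0 = (237.306068, 175.191581) px
  c1 = (332.569860, 263.012071) px
  c2 = (407.604666, 138.376834) px
  c3 = (315.248612, 38.952614) px
Planar DLT: solve 8×8 A·h = b for H (H[2,2]=1):
  H  [+962.81862 -561.72887 +324.32649]
  H  [+862.32772 +1109.63524 +156.37971]
  H  [+0.57977 +0.21656 +1.00000]
B = K⁻¹H; ‖b₁‖=1.508813, ‖b₂‖=1.508813; λ = 2/(‖b₁‖+‖b₂‖) = 0.662773, sign → tz>0 ⇒ λ=+0.662773
r₁ = λ·B[:,0] = (+0.75830,+0.52661,+0.38426); r₂ = λ·B[:,1] = (-0.61254,+0.77730,+0.14353)
r₃ = r₁×r₂ = (-0.22310,-0.34421,+0.91200); SVD([r₁ r₂ r₃]) → R = UVᵀ:
  R  [+0.75830 -0.61254 -0.22310]
  R  [+0.52661 +0.77730 -0.34421]
  R  [+0.38426 +0.14353 +0.91200]
t = (+0.00868, -0.07293, +0.66277) m
tr R = 2.447604; θ = arccos((tr R − 1)/2) = 0.761500 rad = 43.631°
axis k = ((R−Rᵀ)₃₂, (R−Rᵀ)₁₃, (R−Rᵀ)₂₁) / (2 sinθ) = (+0.353430, -0.440110, +0.825464)
rvec = θ·k = (+0.269137, -0.335143, +0.628590)

rvec=(0.2691, -0.3351, 0.6286) tvec=(0.0087, -0.0729, 0.6628)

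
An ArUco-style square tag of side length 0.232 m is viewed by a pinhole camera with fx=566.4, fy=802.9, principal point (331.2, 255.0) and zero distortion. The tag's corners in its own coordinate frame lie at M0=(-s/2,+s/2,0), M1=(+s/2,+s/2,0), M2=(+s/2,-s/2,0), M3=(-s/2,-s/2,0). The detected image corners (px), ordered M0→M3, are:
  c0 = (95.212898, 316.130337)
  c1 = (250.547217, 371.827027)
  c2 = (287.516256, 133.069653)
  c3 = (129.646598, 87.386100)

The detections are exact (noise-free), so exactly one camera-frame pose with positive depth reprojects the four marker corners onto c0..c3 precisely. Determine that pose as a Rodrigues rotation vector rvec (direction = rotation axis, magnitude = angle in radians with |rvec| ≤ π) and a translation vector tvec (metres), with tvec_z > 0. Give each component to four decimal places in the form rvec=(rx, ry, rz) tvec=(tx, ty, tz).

rvec=(0.0042, 0.1505, 0.2194) tvec=(-0.1956, -0.0273, 0.7787)

Intrinsics K: fx=566.4, fy=802.9, cx=331.2, cy=255.0
Marker side s = 0.232 m; corners in marker frame (Z=0):
  M0 = (-0.1160, +0.1160, 0)
  M1 = (+0.1160, +0.1160, 0)
  M2 = (+0.1160, -0.1160, 0)
  M3 = (-0.1160, -0.1160, 0)
Detected image corners:
  c0 = (95.212898, 316.130337) px
  c1 = (250.547217, 371.827027) px
  c2 = (287.516256, 133.069653) px
  c3 = (129.646598, 87.386100) px
Planar DLT: solve 8×8 A·h = b for H (H[2,2]=1):
  H  [+638.68374 -148.73210 +188.94705]
  H  [+175.32586 +1013.06219 +226.90132]
  H  [-0.19036 +0.02639 +1.00000]
B = K⁻¹H; ‖b₁‖=1.284110, ‖b₂‖=1.284110; λ = 2/(‖b₁‖+‖b₂‖) = 0.778750, sign → tz>0 ⇒ λ=+0.778750
r₁ = λ·B[:,0] = (+0.96482,+0.21713,-0.14825); r₂ = λ·B[:,1] = (-0.21651,+0.97606,+0.02055)
r₃ = r₁×r₂ = (+0.14916,+0.01227,+0.98874); SVD([r₁ r₂ r₃]) → R = UVᵀ:
  R  [+0.96482 -0.21651 +0.14916]
  R  [+0.21713 +0.97606 +0.01227]
  R  [-0.14825 +0.02055 +0.98874]
t = (-0.19559, -0.02725, +0.77875) m
tr R = 2.929621; θ = arccos((tr R − 1)/2) = 0.266075 rad = 15.245°
axis k = ((R−Rᵀ)₃₂, (R−Rᵀ)₁₃, (R−Rᵀ)₂₁) / (2 sinθ) = (+0.015736, +0.565521, +0.824584)
rvec = θ·k = (+0.004187, +0.150471, +0.219401)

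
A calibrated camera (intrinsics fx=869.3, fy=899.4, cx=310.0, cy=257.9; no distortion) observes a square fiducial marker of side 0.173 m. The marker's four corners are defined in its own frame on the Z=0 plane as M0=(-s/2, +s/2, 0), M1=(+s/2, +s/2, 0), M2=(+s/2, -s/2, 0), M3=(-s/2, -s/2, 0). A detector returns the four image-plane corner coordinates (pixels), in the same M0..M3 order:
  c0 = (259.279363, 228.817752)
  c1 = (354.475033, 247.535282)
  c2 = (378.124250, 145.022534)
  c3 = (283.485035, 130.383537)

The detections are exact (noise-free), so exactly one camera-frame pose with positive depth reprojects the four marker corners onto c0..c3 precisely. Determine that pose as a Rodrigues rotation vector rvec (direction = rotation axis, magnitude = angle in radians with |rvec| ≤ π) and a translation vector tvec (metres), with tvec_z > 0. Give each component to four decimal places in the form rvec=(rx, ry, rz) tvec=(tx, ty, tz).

rvec=(-0.1703, 0.3154, 0.2160) tvec=(0.0136, -0.1157, 1.4756)

Intrinsics K: fx=869.3, fy=899.4, cx=310.0, cy=257.9
Marker side s = 0.173 m; corners in marker frame (Z=0):
  M0 = (-0.0865, +0.0865, 0)
  M1 = (+0.0865, +0.0865, 0)
  M2 = (+0.0865, -0.0865, 0)
  M3 = (-0.0865, -0.0865, 0)
Detected image corners:
  c0 = (259.279363, 228.817752) px
  c1 = (354.475033, 247.535282) px
  c2 = (378.124250, 145.022534) px
  c3 = (283.485035, 130.383537) px
Planar DLT: solve 8×8 A·h = b for H (H[2,2]=1):
  H  [+478.55611 -166.81226 +318.03094]
  H  [+55.00241 +563.76426 +187.39316]
  H  [-0.21982 -0.08930 +1.00000]
B = K⁻¹H; ‖b₁‖=0.677683, ‖b₂‖=0.677683; λ = 2/(‖b₁‖+‖b₂‖) = 1.475617, sign → tz>0 ⇒ λ=+1.475617
r₁ = λ·B[:,0] = (+0.92801,+0.18325,-0.32437); r₂ = λ·B[:,1] = (-0.23617,+0.96274,-0.13177)
r₃ = r₁×r₂ = (+0.28813,+0.19889,+0.93671); SVD([r₁ r₂ r₃]) → R = UVᵀ:
  R  [+0.92801 -0.23617 +0.28813]
  R  [+0.18325 +0.96274 +0.19889]
  R  [-0.32437 -0.13177 +0.93671]
t = (+0.01363, -0.11568, +1.47562) m
tr R = 2.827454; θ = arccos((tr R − 1)/2) = 0.418433 rad = 23.974°
axis k = ((R−Rᵀ)₃₂, (R−Rᵀ)₁₃, (R−Rᵀ)₂₁) / (2 sinθ) = (-0.406896, +0.753702, +0.516110)
rvec = θ·k = (-0.170258, +0.315373, +0.215957)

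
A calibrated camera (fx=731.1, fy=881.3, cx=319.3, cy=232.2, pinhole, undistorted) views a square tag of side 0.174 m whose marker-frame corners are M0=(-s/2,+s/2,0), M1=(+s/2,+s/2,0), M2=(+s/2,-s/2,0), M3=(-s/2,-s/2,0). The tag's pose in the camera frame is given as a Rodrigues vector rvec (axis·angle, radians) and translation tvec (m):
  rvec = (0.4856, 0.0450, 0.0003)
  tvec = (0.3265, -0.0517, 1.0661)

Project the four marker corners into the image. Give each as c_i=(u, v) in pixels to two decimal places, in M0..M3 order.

c0=(477.64, 251.48) c1=(593.94, 253.14) c2=(614.46, 122.06) c3=(488.84, 121.23)

Intrinsics K: fx=731.1, fy=881.3, cx=319.3, cy=232.2
Marker side s = 0.174 m; corners in marker frame (Z=0):
  M0 = (-0.0870, +0.0870, 0)
  M1 = (+0.0870, +0.0870, 0)
  M2 = (+0.0870, -0.0870, 0)
  M3 = (-0.0870, -0.0870, 0)
rvec = (0.4856, 0.0450, 0.0003), |rvec| = θ = 0.48768 rad = 27.942°
Rodrigues: sinθ=0.46858, 1−cosθ=0.11658; R = I + sinθ·[k]× + (1−cosθ)·[k]×²:
    [+0.99901 +0.01042 +0.04331]
    [+0.01100 +0.88441 -0.46657]
    [-0.04317 +0.46659 +0.88342]
t = (0.3265, -0.0517, 1.0661) m
M0: Pc = R·M0+t = (+0.24049, +0.02429, +1.11045); u = 731.1·(+0.24049)/1.11045 + 319.3 = 477.6365, v = 881.3·(+0.02429)/1.11045 + 232.2 = 251.4753
M1: Pc = R·M1+t = (+0.41432, +0.02620, +1.10294); u = 731.1·(+0.41432)/1.10294 + 319.3 = 593.9390, v = 881.3·(+0.02620)/1.10294 + 232.2 = 253.1359
M2: Pc = R·M2+t = (+0.41251, -0.12769, +1.02175); u = 731.1·(+0.41251)/1.02175 + 319.3 = 614.4635, v = 881.3·(-0.12769)/1.02175 + 232.2 = 122.0650
M3: Pc = R·M3+t = (+0.23868, -0.12960, +1.02926); u = 731.1·(+0.23868)/1.02926 + 319.3 = 488.8375, v = 881.3·(-0.12960)/1.02926 + 232.2 = 121.2299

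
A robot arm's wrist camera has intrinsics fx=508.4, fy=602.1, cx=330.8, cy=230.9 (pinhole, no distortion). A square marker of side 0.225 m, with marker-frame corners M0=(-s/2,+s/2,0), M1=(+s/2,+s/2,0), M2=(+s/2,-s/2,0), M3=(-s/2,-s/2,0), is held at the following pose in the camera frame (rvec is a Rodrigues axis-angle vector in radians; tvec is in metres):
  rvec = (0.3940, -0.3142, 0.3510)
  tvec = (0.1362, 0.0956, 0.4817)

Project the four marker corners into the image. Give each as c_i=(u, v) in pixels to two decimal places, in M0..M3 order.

Intrinsics K: fx=508.4, fy=602.1, cx=330.8, cy=230.9
Marker side s = 0.225 m; corners in marker frame (Z=0):
  M0 = (-0.1125, +0.1125, 0)
  M1 = (+0.1125, +0.1125, 0)
  M2 = (+0.1125, -0.1125, 0)
  M3 = (-0.1125, -0.1125, 0)
rvec = (0.3940, -0.3142, 0.3510), |rvec| = θ = 0.61413 rad = 35.187°
Rodrigues: sinθ=0.57625, 1−cosθ=0.18273; R = I + sinθ·[k]× + (1−cosθ)·[k]×²:
    [+0.89248 -0.38932 -0.22782]
    [+0.26937 +0.86510 -0.42313]
    [+0.36182 +0.31627 +0.87696]
t = (0.1362, 0.0956, 0.4817) m
M0: Pc = R·M0+t = (-0.00800, +0.16262, +0.47658); u = 508.4·(-0.00800)/0.47658 + 330.8 = 322.2622, v = 602.1·(+0.16262)/0.47658 + 230.9 = 436.3519
M1: Pc = R·M1+t = (+0.19281, +0.22323, +0.55798); u = 508.4·(+0.19281)/0.55798 + 330.8 = 506.4719, v = 602.1·(+0.22323)/0.55798 + 230.9 = 471.7773
M2: Pc = R·M2+t = (+0.28040, +0.02858, +0.48682); u = 508.4·(+0.28040)/0.48682 + 330.8 = 623.6303, v = 602.1·(+0.02858)/0.48682 + 230.9 = 266.2479
M3: Pc = R·M3+t = (+0.07959, -0.03203, +0.40542); u = 508.4·(+0.07959)/0.40542 + 330.8 = 430.6136, v = 602.1·(-0.03203)/0.40542 + 230.9 = 183.3332

c0=(322.26, 436.35) c1=(506.47, 471.78) c2=(623.63, 266.25) c3=(430.61, 183.33)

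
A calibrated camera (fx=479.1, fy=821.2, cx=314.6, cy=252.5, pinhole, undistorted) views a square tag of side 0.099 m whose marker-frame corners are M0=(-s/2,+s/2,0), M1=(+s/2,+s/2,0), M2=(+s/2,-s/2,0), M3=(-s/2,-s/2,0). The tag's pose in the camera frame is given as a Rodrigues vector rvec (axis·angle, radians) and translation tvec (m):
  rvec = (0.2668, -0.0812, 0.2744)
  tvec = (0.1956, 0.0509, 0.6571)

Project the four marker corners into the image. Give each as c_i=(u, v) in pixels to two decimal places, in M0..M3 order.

c0=(411.57, 356.57) c1=(477.34, 385.73) c2=(503.79, 274.83) c3=(435.95, 242.57)

Intrinsics K: fx=479.1, fy=821.2, cx=314.6, cy=252.5
Marker side s = 0.099 m; corners in marker frame (Z=0):
  M0 = (-0.0495, +0.0495, 0)
  M1 = (+0.0495, +0.0495, 0)
  M2 = (+0.0495, -0.0495, 0)
  M3 = (-0.0495, -0.0495, 0)
rvec = (0.2668, -0.0812, 0.2744), |rvec| = θ = 0.39124 rad = 22.417°
Rodrigues: sinθ=0.38134, 1−cosθ=0.07556; R = I + sinθ·[k]× + (1−cosθ)·[k]×²:
    [+0.95958 -0.27815 -0.04300]
    [+0.25676 +0.92769 -0.27104]
    [+0.11528 +0.24905 +0.96161]
t = (0.1956, 0.0509, 0.6571) m
M0: Pc = R·M0+t = (+0.13433, +0.08411, +0.66372); u = 479.1·(+0.13433)/0.66372 + 314.6 = 411.5666, v = 821.2·(+0.08411)/0.66372 + 252.5 = 356.5679
M1: Pc = R·M1+t = (+0.22933, +0.10953, +0.67513); u = 479.1·(+0.22933)/0.67513 + 314.6 = 477.3414, v = 821.2·(+0.10953)/0.67513 + 252.5 = 385.7271
M2: Pc = R·M2+t = (+0.25687, +0.01769, +0.65048); u = 479.1·(+0.25687)/0.65048 + 314.6 = 503.7916, v = 821.2·(+0.01769)/0.65048 + 252.5 = 274.8314
M3: Pc = R·M3+t = (+0.16187, -0.00773, +0.63907); u = 479.1·(+0.16187)/0.63907 + 314.6 = 435.9515, v = 821.2·(-0.00773)/0.63907 + 252.5 = 242.5667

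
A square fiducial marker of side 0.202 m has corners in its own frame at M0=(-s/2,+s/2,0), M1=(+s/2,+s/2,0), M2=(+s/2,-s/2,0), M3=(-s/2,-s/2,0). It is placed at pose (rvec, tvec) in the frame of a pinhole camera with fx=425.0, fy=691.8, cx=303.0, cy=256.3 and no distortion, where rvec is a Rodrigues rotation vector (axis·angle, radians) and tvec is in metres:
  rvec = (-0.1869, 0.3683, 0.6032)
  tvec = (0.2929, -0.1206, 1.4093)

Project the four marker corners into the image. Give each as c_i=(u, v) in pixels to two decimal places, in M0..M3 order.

Intrinsics K: fx=425.0, fy=691.8, cx=303.0, cy=256.3
Marker side s = 0.202 m; corners in marker frame (Z=0):
  M0 = (-0.1010, +0.1010, 0)
  M1 = (+0.1010, +0.1010, 0)
  M2 = (+0.1010, -0.1010, 0)
  M3 = (-0.1010, -0.1010, 0)
rvec = (-0.1869, 0.3683, 0.6032), |rvec| = θ = 0.73104 rad = 41.886°
Rodrigues: sinθ=0.66765, 1−cosθ=0.25552; R = I + sinθ·[k]× + (1−cosθ)·[k]×²:
    [+0.76118 -0.58380 +0.28246]
    [+0.51798 +0.80933 +0.27691]
    [-0.39026 -0.06447 +0.91844]
t = (0.2929, -0.1206, 1.4093) m
M0: Pc = R·M0+t = (+0.15706, -0.09117, +1.44220); u = 425.0·(+0.15706)/1.44220 + 303.0 = 349.2828, v = 691.8·(-0.09117)/1.44220 + 256.3 = 212.5658
M1: Pc = R·M1+t = (+0.31082, +0.01346, +1.36337); u = 425.0·(+0.31082)/1.36337 + 303.0 = 399.8895, v = 691.8·(+0.01346)/1.36337 + 256.3 = 263.1290
M2: Pc = R·M2+t = (+0.42874, -0.15003, +1.37640); u = 425.0·(+0.42874)/1.37640 + 303.0 = 435.3863, v = 691.8·(-0.15003)/1.37640 + 256.3 = 180.8939
M3: Pc = R·M3+t = (+0.27498, -0.25466, +1.45523); u = 425.0·(+0.27498)/1.45523 + 303.0 = 383.3095, v = 691.8·(-0.25466)/1.45523 + 256.3 = 135.2381

c0=(349.28, 212.57) c1=(399.89, 263.13) c2=(435.39, 180.89) c3=(383.31, 135.24)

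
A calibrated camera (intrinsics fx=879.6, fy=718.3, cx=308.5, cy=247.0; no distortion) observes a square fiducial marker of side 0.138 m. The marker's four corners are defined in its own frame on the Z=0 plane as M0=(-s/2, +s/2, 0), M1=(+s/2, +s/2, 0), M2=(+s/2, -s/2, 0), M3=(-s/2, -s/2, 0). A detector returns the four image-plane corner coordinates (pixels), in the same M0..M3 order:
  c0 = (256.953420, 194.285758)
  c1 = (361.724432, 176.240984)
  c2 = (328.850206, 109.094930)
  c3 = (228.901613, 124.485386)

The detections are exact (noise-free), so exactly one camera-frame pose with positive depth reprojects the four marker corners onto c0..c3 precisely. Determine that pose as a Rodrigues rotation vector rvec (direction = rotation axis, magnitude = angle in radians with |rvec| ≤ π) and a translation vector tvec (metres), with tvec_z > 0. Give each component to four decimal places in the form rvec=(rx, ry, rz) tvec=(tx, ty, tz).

rvec=(-0.4978, -0.1521, -0.2710) tvec=(-0.0183, -0.1533, 1.1350)

Intrinsics K: fx=879.6, fy=718.3, cx=308.5, cy=247.0
Marker side s = 0.138 m; corners in marker frame (Z=0):
  M0 = (-0.0690, +0.0690, 0)
  M1 = (+0.0690, +0.0690, 0)
  M2 = (+0.0690, -0.0690, 0)
  M3 = (-0.0690, -0.0690, 0)
Detected image corners:
  c0 = (256.953420, 194.285758) px
  c1 = (361.724432, 176.240984) px
  c2 = (328.850206, 109.094930) px
  c3 = (228.901613, 124.485386) px
Planar DLT: solve 8×8 A·h = b for H (H[2,2]=1):
  H  [+795.42531 +104.44192 +294.34139]
  H  [-93.06488 +436.22305 +149.98458]
  H  [+0.18417 -0.39620 +1.00000]
B = K⁻¹H; ‖b₁‖=0.881044, ‖b₂‖=0.881044; λ = 2/(‖b₁‖+‖b₂‖) = 1.135017, sign → tz>0 ⇒ λ=+1.135017
r₁ = λ·B[:,0] = (+0.95309,-0.21894,+0.20903); r₂ = λ·B[:,1] = (+0.29249,+0.84393,-0.44970)
r₃ = r₁×r₂ = (-0.07796,+0.48974,+0.86838); SVD([r₁ r₂ r₃]) → R = UVᵀ:
  R  [+0.95309 +0.29249 -0.07796]
  R  [-0.21894 +0.84393 +0.48974]
  R  [+0.20903 -0.44970 +0.86838]
t = (-0.01827, -0.15330, +1.13502) m
tr R = 2.665392; θ = arccos((tr R − 1)/2) = 0.586837 rad = 33.623°
axis k = ((R−Rᵀ)₃₂, (R−Rᵀ)₁₃, (R−Rᵀ)₂₁) / (2 sinθ) = (-0.848283, -0.259142, -0.461802)
rvec = θ·k = (-0.497804, -0.152074, -0.271002)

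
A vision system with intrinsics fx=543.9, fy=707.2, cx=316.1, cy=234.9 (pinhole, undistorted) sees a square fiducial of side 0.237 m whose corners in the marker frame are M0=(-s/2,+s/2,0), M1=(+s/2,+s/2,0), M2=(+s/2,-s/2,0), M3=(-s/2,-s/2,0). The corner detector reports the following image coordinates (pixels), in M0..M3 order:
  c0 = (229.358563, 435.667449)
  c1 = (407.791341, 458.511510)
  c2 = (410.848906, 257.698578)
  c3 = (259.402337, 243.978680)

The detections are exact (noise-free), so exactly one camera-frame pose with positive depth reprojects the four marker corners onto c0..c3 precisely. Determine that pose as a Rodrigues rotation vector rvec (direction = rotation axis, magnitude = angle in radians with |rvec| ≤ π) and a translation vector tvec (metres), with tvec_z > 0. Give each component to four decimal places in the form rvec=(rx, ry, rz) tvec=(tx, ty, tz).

Intrinsics K: fx=543.9, fy=707.2, cx=316.1, cy=234.9
Marker side s = 0.237 m; corners in marker frame (Z=0):
  M0 = (-0.1185, +0.1185, 0)
  M1 = (+0.1185, +0.1185, 0)
  M2 = (+0.1185, -0.1185, 0)
  M3 = (-0.1185, -0.1185, 0)
Detected image corners:
  c0 = (229.358563, 435.667449) px
  c1 = (407.791341, 458.511510) px
  c2 = (410.848906, 257.698578) px
  c3 = (259.402337, 243.978680) px
Planar DLT: solve 8×8 A·h = b for H (H[2,2]=1):
  H  [+648.50273 -300.64064 +326.26342]
  H  [+29.94628 +582.28335 +340.64284]
  H  [-0.13064 -0.70346 +1.00000]
B = K⁻¹H; ‖b₁‖=1.277834, ‖b₂‖=1.277834; λ = 2/(‖b₁‖+‖b₂‖) = 0.782574, sign → tz>0 ⇒ λ=+0.782574
r₁ = λ·B[:,0] = (+0.99249,+0.06710,-0.10223); r₂ = λ·B[:,1] = (-0.11263,+0.82720,-0.55051)
r₃ = r₁×r₂ = (+0.04763,+0.55789,+0.82855); SVD([r₁ r₂ r₃]) → R = UVᵀ:
  R  [+0.99249 -0.11263 +0.04763]
  R  [+0.06710 +0.82720 +0.55789]
  R  [-0.10223 -0.55051 +0.82855]
t = (+0.01462, +0.11701, +0.78257) m
tr R = 2.648239; θ = arccos((tr R − 1)/2) = 0.602150 rad = 34.501°
axis k = ((R−Rᵀ)₃₂, (R−Rᵀ)₁₃, (R−Rᵀ)₂₁) / (2 sinθ) = (-0.978432, +0.132293, +0.158650)
rvec = θ·k = (-0.589163, +0.079661, +0.095531)

rvec=(-0.5892, 0.0797, 0.0955) tvec=(0.0146, 0.1170, 0.7826)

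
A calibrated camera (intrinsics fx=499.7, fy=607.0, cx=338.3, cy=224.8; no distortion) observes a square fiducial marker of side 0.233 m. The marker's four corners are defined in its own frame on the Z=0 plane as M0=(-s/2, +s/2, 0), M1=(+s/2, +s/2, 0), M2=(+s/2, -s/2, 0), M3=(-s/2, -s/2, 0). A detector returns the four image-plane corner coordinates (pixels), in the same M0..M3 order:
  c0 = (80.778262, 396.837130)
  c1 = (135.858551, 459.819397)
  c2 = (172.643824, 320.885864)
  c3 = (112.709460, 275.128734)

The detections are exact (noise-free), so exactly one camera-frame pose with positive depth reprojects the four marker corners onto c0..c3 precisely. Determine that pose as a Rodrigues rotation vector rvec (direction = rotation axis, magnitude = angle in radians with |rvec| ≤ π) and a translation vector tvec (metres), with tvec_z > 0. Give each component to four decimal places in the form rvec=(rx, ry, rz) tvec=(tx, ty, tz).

rvec=(-0.0819, 0.6325, 0.3117) tvec=(-0.4431, 0.2322, 1.0310)

Intrinsics K: fx=499.7, fy=607.0, cx=338.3, cy=224.8
Marker side s = 0.233 m; corners in marker frame (Z=0):
  M0 = (-0.1165, +0.1165, 0)
  M1 = (+0.1165, +0.1165, 0)
  M2 = (+0.1165, -0.1165, 0)
  M3 = (-0.1165, -0.1165, 0)
Detected image corners:
  c0 = (80.778262, 396.837130) px
  c1 = (135.858551, 459.819397) px
  c2 = (172.643824, 320.885864) px
  c3 = (112.709460, 275.128734) px
Planar DLT: solve 8×8 A·h = b for H (H[2,2]=1):
  H  [+174.62012 -144.41735 +123.53376]
  H  [+24.58020 +563.62715 +361.48837]
  H  [-0.57507 +0.01869 +1.00000]
B = K⁻¹H; ‖b₁‖=0.969918, ‖b₂‖=0.969918; λ = 2/(‖b₁‖+‖b₂‖) = 1.031015, sign → tz>0 ⇒ λ=+1.031015
r₁ = λ·B[:,0] = (+0.76169,+0.26133,-0.59291); r₂ = λ·B[:,1] = (-0.31101,+0.95021,+0.01927)
r₃ = r₁×r₂ = (+0.56842,+0.16973,+0.80504); SVD([r₁ r₂ r₃]) → R = UVᵀ:
  R  [+0.76169 -0.31101 +0.56842]
  R  [+0.26133 +0.95021 +0.16973]
  R  [-0.59291 +0.01927 +0.80504]
t = (-0.44312, +0.23217, +1.03102) m
tr R = 2.516940; θ = arccos((tr R − 1)/2) = 0.709834 rad = 40.670°
axis k = ((R−Rᵀ)₃₂, (R−Rᵀ)₁₃, (R−Rᵀ)₂₁) / (2 sinθ) = (-0.115437, +0.890985, +0.439112)
rvec = θ·k = (-0.081941, +0.632452, +0.311696)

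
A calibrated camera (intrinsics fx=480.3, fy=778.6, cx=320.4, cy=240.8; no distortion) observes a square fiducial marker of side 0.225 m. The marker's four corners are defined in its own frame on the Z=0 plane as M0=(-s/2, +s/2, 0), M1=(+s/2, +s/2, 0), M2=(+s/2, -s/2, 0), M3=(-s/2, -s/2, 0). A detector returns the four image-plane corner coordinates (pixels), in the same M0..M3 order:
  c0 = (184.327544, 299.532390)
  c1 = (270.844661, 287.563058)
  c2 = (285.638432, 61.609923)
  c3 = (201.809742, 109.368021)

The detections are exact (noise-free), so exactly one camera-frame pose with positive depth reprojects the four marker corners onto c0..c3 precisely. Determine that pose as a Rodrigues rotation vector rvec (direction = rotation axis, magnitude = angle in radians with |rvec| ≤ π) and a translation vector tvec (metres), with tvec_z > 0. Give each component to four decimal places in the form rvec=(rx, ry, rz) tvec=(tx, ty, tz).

Intrinsics K: fx=480.3, fy=778.6, cx=320.4, cy=240.8
Marker side s = 0.225 m; corners in marker frame (Z=0):
  M0 = (-0.1125, +0.1125, 0)
  M1 = (+0.1125, +0.1125, 0)
  M2 = (+0.1125, -0.1125, 0)
  M3 = (-0.1125, -0.1125, 0)
Detected image corners:
  c0 = (184.327544, 299.532390) px
  c1 = (270.844661, 287.563058) px
  c2 = (285.638432, 61.609923) px
  c3 = (201.809742, 109.368021) px
Planar DLT: solve 8×8 A·h = b for H (H[2,2]=1):
  H  [+188.27624 -141.33933 +232.05690]
  H  [-288.21048 +861.93929 +187.44290]
  H  [-0.80657 -0.29311 +1.00000]
B = K⁻¹H; ‖b₁‖=1.236981, ‖b₂‖=1.236981; λ = 2/(‖b₁‖+‖b₂‖) = 0.808420, sign → tz>0 ⇒ λ=+0.808420
r₁ = λ·B[:,0] = (+0.75187,-0.09759,-0.65205); r₂ = λ·B[:,1] = (-0.07983,+0.96824,-0.23696)
r₃ = r₁×r₂ = (+0.65446,+0.23021,+0.72020); SVD([r₁ r₂ r₃]) → R = UVᵀ:
  R  [+0.75187 -0.07983 +0.65446]
  R  [-0.09759 +0.96824 +0.23021]
  R  [-0.65205 -0.23696 +0.72020]
t = (-0.14870, -0.05540, +0.80842) m
tr R = 2.440302; θ = arccos((tr R − 1)/2) = 0.766777 rad = 43.933°
axis k = ((R−Rᵀ)₃₂, (R−Rᵀ)₁₃, (R−Rᵀ)₂₁) / (2 sinθ) = (-0.336664, +0.941538, -0.012799)
rvec = θ·k = (-0.258146, +0.721949, -0.009814)

rvec=(-0.2581, 0.7219, -0.0098) tvec=(-0.1487, -0.0554, 0.8084)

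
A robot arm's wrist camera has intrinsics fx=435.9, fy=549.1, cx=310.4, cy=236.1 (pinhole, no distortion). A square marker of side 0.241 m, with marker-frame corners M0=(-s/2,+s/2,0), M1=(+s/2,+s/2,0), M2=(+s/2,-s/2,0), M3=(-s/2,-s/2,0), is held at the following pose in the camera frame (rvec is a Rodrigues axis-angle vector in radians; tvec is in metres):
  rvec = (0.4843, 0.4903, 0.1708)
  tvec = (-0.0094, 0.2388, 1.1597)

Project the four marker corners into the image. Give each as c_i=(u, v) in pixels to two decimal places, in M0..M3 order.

c0=(269.30, 371.02) c1=(344.10, 413.09) c2=(352.14, 322.83) c3=(269.05, 284.26)

Intrinsics K: fx=435.9, fy=549.1, cx=310.4, cy=236.1
Marker side s = 0.241 m; corners in marker frame (Z=0):
  M0 = (-0.1205, +0.1205, 0)
  M1 = (+0.1205, +0.1205, 0)
  M2 = (+0.1205, -0.1205, 0)
  M3 = (-0.1205, -0.1205, 0)
rvec = (0.4843, 0.4903, 0.1708), |rvec| = θ = 0.71001 rad = 40.681°
Rodrigues: sinθ=0.65184, 1−cosθ=0.24164; R = I + sinθ·[k]× + (1−cosθ)·[k]×²:
    [+0.87078 -0.04299 +0.48978]
    [+0.27063 +0.87359 -0.40448]
    [-0.41048 +0.48476 +0.77234]
t = (-0.0094, 0.2388, 1.1597) m
M0: Pc = R·M0+t = (-0.11951, +0.31146, +1.26758); u = 435.9·(-0.11951)/1.26758 + 310.4 = 269.3026, v = 549.1·(+0.31146)/1.26758 + 236.1 = 371.0194
M1: Pc = R·M1+t = (+0.09035, +0.37668, +1.16865); u = 435.9·(+0.09035)/1.16865 + 310.4 = 344.0999, v = 549.1·(+0.37668)/1.16865 + 236.1 = 413.0851
M2: Pc = R·M2+t = (+0.10071, +0.16614, +1.05182); u = 435.9·(+0.10071)/1.05182 + 310.4 = 352.1363, v = 549.1·(+0.16614)/1.05182 + 236.1 = 322.8345
M3: Pc = R·M3+t = (-0.10915, +0.10092, +1.15075); u = 435.9·(-0.10915)/1.15075 + 310.4 = 269.0544, v = 549.1·(+0.10092)/1.15075 + 236.1 = 284.2567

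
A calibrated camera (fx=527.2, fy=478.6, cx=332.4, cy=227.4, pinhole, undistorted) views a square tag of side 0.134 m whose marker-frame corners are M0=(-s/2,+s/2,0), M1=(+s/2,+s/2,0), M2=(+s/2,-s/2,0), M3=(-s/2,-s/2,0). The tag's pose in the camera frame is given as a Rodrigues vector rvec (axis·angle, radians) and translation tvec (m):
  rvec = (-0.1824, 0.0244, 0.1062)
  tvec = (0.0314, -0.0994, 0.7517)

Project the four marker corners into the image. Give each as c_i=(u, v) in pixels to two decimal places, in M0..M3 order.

c0=(302.26, 201.08) c1=(397.31, 209.89) c2=(405.24, 128.09) c3=(313.13, 120.04)

Intrinsics K: fx=527.2, fy=478.6, cx=332.4, cy=227.4
Marker side s = 0.134 m; corners in marker frame (Z=0):
  M0 = (-0.0670, +0.0670, 0)
  M1 = (+0.0670, +0.0670, 0)
  M2 = (+0.0670, -0.0670, 0)
  M3 = (-0.0670, -0.0670, 0)
rvec = (-0.1824, 0.0244, 0.1062), |rvec| = θ = 0.21247 rad = 12.174°
Rodrigues: sinθ=0.21088, 1−cosθ=0.02249; R = I + sinθ·[k]× + (1−cosθ)·[k]×²:
    [+0.99409 -0.10762 +0.01457]
    [+0.10319 +0.97781 +0.18232]
    [-0.03387 -0.17974 +0.98313]
t = (0.0314, -0.0994, 0.7517) m
M0: Pc = R·M0+t = (-0.04241, -0.04080, +0.74193); u = 527.2·(-0.04241)/0.74193 + 332.4 = 302.2612, v = 478.6·(-0.04080)/0.74193 + 227.4 = 201.0807
M1: Pc = R·M1+t = (+0.09079, -0.02697, +0.73739); u = 527.2·(+0.09079)/0.73739 + 332.4 = 397.3131, v = 478.6·(-0.02697)/0.73739 + 227.4 = 209.8930
M2: Pc = R·M2+t = (+0.10521, -0.15800, +0.76147); u = 527.2·(+0.10521)/0.76147 + 332.4 = 405.2442, v = 478.6·(-0.15800)/0.76147 + 227.4 = 128.0943
M3: Pc = R·M3+t = (-0.02799, -0.17183, +0.76601); u = 527.2·(-0.02799)/0.76601 + 332.4 = 313.1340, v = 478.6·(-0.17183)/0.76601 + 227.4 = 120.0436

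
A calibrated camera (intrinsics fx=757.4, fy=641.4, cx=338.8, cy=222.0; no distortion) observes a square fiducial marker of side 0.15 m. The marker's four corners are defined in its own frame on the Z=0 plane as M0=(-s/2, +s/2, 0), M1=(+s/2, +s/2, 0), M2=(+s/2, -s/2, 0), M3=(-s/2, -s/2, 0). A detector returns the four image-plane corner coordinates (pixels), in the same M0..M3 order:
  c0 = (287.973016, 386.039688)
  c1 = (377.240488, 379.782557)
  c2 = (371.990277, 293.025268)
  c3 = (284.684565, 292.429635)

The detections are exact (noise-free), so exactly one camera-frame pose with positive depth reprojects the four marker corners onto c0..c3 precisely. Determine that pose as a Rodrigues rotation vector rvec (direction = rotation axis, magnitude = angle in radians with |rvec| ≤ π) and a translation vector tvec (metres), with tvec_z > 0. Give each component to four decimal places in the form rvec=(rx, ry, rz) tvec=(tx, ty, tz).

Intrinsics K: fx=757.4, fy=641.4, cx=338.8, cy=222.0
Marker side s = 0.15 m; corners in marker frame (Z=0):
  M0 = (-0.0750, +0.0750, 0)
  M1 = (+0.0750, +0.0750, 0)
  M2 = (+0.0750, -0.0750, 0)
  M3 = (-0.0750, -0.0750, 0)
Detected image corners:
  c0 = (287.973016, 386.039688) px
  c1 = (377.240488, 379.782557) px
  c2 = (371.990277, 293.025268) px
  c3 = (284.684565, 292.429635) px
Planar DLT: solve 8×8 A·h = b for H (H[2,2]=1):
  H  [+754.11472 -28.25582 +332.10373]
  H  [+150.72780 +542.13562 +337.18315]
  H  [+0.50117 -0.17237 +1.00000]
B = K⁻¹H; ‖b₁‖=0.922029, ‖b₂‖=0.922029; λ = 2/(‖b₁‖+‖b₂‖) = 1.084565, sign → tz>0 ⇒ λ=+1.084565
r₁ = λ·B[:,0] = (+0.83672,+0.06674,+0.54355); r₂ = λ·B[:,1] = (+0.04316,+0.98142,-0.18695)
r₃ = r₁×r₂ = (-0.54593,+0.17988,+0.81829); SVD([r₁ r₂ r₃]) → R = UVᵀ:
  R  [+0.83672 +0.04316 -0.54593]
  R  [+0.06674 +0.98142 +0.17988]
  R  [+0.54355 -0.18695 +0.81829]
t = (-0.00959, +0.19477, +1.08456) m
tr R = 2.636435; θ = arccos((tr R − 1)/2) = 0.612492 rad = 35.093°
axis k = ((R−Rᵀ)₃₂, (R−Rᵀ)₁₃, (R−Rᵀ)₂₁) / (2 sinθ) = (-0.319035, -0.947521, +0.020503)
rvec = θ·k = (-0.195407, -0.580349, +0.012558)

rvec=(-0.1954, -0.5803, 0.0126) tvec=(-0.0096, 0.1948, 1.0846)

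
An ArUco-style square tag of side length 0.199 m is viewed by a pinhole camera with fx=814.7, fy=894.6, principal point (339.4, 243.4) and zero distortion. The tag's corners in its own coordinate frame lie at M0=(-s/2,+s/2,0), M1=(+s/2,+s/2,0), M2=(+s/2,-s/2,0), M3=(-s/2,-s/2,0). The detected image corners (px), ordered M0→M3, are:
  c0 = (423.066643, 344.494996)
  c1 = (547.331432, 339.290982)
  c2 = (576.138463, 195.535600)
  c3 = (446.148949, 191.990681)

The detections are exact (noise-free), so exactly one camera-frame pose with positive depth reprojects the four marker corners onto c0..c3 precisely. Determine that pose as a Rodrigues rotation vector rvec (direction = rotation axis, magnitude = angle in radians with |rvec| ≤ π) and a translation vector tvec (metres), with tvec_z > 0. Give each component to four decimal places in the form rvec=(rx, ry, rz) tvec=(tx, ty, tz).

rvec=(0.3453, -0.3366, 0.0625) tvec=(0.2203, 0.0332, 1.1197)

Intrinsics K: fx=814.7, fy=894.6, cx=339.4, cy=243.4
Marker side s = 0.199 m; corners in marker frame (Z=0):
  M0 = (-0.0995, +0.0995, 0)
  M1 = (+0.0995, +0.0995, 0)
  M2 = (+0.0995, -0.0995, 0)
  M3 = (-0.0995, -0.0995, 0)
Detected image corners:
  c0 = (423.066643, 344.494996) px
  c1 = (547.331432, 339.290982) px
  c2 = (576.138463, 195.535600) px
  c3 = (446.148949, 191.990681) px
Planar DLT: solve 8×8 A·h = b for H (H[2,2]=1):
  H  [+787.07584 +12.26692 +499.68797]
  H  [+75.12457 +820.63562 +269.93218]
  H  [+0.29841 +0.28719 +1.00000]
B = K⁻¹H; ‖b₁‖=0.893110, ‖b₂‖=0.893110; λ = 2/(‖b₁‖+‖b₂‖) = 1.119683, sign → tz>0 ⇒ λ=+1.119683
r₁ = λ·B[:,0] = (+0.94253,+0.00312,+0.33412); r₂ = λ·B[:,1] = (-0.11710,+0.93962,+0.32156)
r₃ = r₁×r₂ = (-0.31294,-0.34220,+0.88598); SVD([r₁ r₂ r₃]) → R = UVᵀ:
  R  [+0.94253 -0.11710 -0.31294]
  R  [+0.00312 +0.93962 -0.34220]
  R  [+0.33412 +0.32156 +0.88598]
t = (+0.22029, +0.03321, +1.11968) m
tr R = 2.768127; θ = arccos((tr R − 1)/2) = 0.486310 rad = 27.863°
axis k = ((R−Rᵀ)₃₂, (R−Rᵀ)₁₃, (R−Rᵀ)₂₁) / (2 sinθ) = (+0.710112, -0.692242, +0.128616)
rvec = θ·k = (+0.345334, -0.336644, +0.062547)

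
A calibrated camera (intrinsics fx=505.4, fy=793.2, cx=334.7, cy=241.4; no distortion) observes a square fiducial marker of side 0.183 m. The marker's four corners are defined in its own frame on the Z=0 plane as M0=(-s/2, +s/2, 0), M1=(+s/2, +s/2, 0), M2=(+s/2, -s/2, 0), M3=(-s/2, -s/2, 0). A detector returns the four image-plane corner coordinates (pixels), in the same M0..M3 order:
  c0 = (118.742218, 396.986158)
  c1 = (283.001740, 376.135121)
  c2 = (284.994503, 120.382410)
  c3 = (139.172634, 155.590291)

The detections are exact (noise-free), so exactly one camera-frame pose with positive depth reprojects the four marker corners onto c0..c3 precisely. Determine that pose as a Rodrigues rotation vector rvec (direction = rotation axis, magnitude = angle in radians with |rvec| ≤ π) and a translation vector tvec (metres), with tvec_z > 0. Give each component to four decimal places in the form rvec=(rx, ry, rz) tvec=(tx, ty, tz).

Intrinsics K: fx=505.4, fy=793.2, cx=334.7, cy=241.4
Marker side s = 0.183 m; corners in marker frame (Z=0):
  M0 = (-0.0915, +0.0915, 0)
  M1 = (+0.0915, +0.0915, 0)
  M2 = (+0.0915, -0.0915, 0)
  M3 = (-0.0915, -0.0915, 0)
Detected image corners:
  c0 = (118.742218, 396.986158) px
  c1 = (283.001740, 376.135121) px
  c2 = (284.994503, 120.382410) px
  c3 = (139.172634, 155.590291) px
Planar DLT: solve 8×8 A·h = b for H (H[2,2]=1):
  H  [+763.13404 -203.10535 +204.04454]
  H  [-258.43407 +1179.04914 +255.06364]
  H  [-0.39208 -0.67820 +1.00000]
B = K⁻¹H; ‖b₁‖=1.824257, ‖b₂‖=1.824257; λ = 2/(‖b₁‖+‖b₂‖) = 0.548168, sign → tz>0 ⇒ λ=+0.548168
r₁ = λ·B[:,0] = (+0.97005,-0.11319,-0.21493); r₂ = λ·B[:,1] = (+0.02591,+0.92796,-0.37177)
r₃ = r₁×r₂ = (+0.24153,+0.35506,+0.90310); SVD([r₁ r₂ r₃]) → R = UVᵀ:
  R  [+0.97005 +0.02591 +0.24153]
  R  [-0.11319 +0.92796 +0.35506]
  R  [-0.21493 -0.37177 +0.90310]
t = (-0.14171, +0.00944, +0.54817) m
tr R = 2.801117; θ = arccos((tr R − 1)/2) = 0.449744 rad = 25.768°
axis k = ((R−Rᵀ)₃₂, (R−Rᵀ)₁₃, (R−Rᵀ)₂₁) / (2 sinθ) = (-0.835944, +0.524980, -0.159980)
rvec = θ·k = (-0.375961, +0.236107, -0.071950)

rvec=(-0.3760, 0.2361, -0.0719) tvec=(-0.1417, 0.0094, 0.5482)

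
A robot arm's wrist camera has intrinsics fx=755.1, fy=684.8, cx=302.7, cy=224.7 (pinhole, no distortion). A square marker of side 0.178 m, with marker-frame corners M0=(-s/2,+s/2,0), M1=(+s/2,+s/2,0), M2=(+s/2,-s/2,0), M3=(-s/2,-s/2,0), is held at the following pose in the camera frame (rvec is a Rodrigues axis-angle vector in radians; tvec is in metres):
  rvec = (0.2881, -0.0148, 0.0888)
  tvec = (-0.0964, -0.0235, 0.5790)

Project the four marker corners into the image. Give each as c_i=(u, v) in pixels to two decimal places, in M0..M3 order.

Intrinsics K: fx=755.1, fy=684.8, cx=302.7, cy=224.7
Marker side s = 0.178 m; corners in marker frame (Z=0):
  M0 = (-0.0890, +0.0890, 0)
  M1 = (+0.0890, +0.0890, 0)
  M2 = (+0.0890, -0.0890, 0)
  M3 = (-0.0890, -0.0890, 0)
rvec = (0.2881, -0.0148, 0.0888), |rvec| = θ = 0.30184 rad = 17.294°
Rodrigues: sinθ=0.29728, 1−cosθ=0.04521; R = I + sinθ·[k]× + (1−cosθ)·[k]×²:
    [+0.99598 -0.08957 -0.00188]
    [+0.08534 +0.95490 -0.28440]
    [+0.02727 +0.28309 +0.95870]
t = (-0.0964, -0.0235, 0.5790) m
M0: Pc = R·M0+t = (-0.19301, +0.05389, +0.60177); u = 755.1·(-0.19301)/0.60177 + 302.7 = 60.5055, v = 684.8·(+0.05389)/0.60177 + 224.7 = 286.0265
M1: Pc = R·M1+t = (-0.01573, +0.06908, +0.60662); u = 755.1·(-0.01573)/0.60662 + 302.7 = 283.1199, v = 684.8·(+0.06908)/0.60662 + 224.7 = 302.6844
M2: Pc = R·M2+t = (+0.00021, -0.10089, +0.55623); u = 755.1·(+0.00021)/0.55623 + 302.7 = 302.9907, v = 684.8·(-0.10089)/0.55623 + 224.7 = 100.4893
M3: Pc = R·M3+t = (-0.17707, -0.11608, +0.55138); u = 755.1·(-0.17707)/0.55138 + 302.7 = 60.2063, v = 684.8·(-0.11608)/0.55138 + 224.7 = 80.5290

c0=(60.51, 286.03) c1=(283.12, 302.68) c2=(302.99, 100.49) c3=(60.21, 80.53)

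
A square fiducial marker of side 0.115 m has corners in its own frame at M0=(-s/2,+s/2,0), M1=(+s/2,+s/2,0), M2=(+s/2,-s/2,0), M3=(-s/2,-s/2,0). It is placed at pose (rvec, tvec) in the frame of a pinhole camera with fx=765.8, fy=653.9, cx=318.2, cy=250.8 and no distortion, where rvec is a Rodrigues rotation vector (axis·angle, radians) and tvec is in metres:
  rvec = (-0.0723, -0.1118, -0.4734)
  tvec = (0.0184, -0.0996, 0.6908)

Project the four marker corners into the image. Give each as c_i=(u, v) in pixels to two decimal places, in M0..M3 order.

Intrinsics K: fx=765.8, fy=653.9, cx=318.2, cy=250.8
Marker side s = 0.115 m; corners in marker frame (Z=0):
  M0 = (-0.0575, +0.0575, 0)
  M1 = (+0.0575, +0.0575, 0)
  M2 = (+0.0575, -0.0575, 0)
  M3 = (-0.0575, -0.0575, 0)
rvec = (-0.0723, -0.1118, -0.4734), |rvec| = θ = 0.49177 rad = 28.176°
Rodrigues: sinθ=0.47218, 1−cosθ=0.11850; R = I + sinθ·[k]× + (1−cosθ)·[k]×²:
    [+0.88406 +0.45851 -0.09058]
    [-0.45059 +0.88762 +0.09535]
    [+0.12412 -0.04349 +0.99131]
t = (0.0184, -0.0996, 0.6908) m
M0: Pc = R·M0+t = (-0.00607, -0.02265, +0.68116); u = 765.8·(-0.00607)/0.68116 + 318.2 = 311.3766, v = 653.9·(-0.02265)/0.68116 + 250.8 = 229.0539
M1: Pc = R·M1+t = (+0.09560, -0.07447, +0.69544); u = 765.8·(+0.09560)/0.69544 + 318.2 = 423.4703, v = 653.9·(-0.07447)/0.69544 + 250.8 = 180.7775
M2: Pc = R·M2+t = (+0.04287, -0.17655, +0.70044); u = 765.8·(+0.04287)/0.70044 + 318.2 = 365.0697, v = 653.9·(-0.17655)/0.70044 + 250.8 = 85.9826
M3: Pc = R·M3+t = (-0.05880, -0.12473, +0.68616); u = 765.8·(-0.05880)/0.68616 + 318.2 = 252.5781, v = 653.9·(-0.12473)/0.68616 + 250.8 = 131.9352

c0=(311.38, 229.05) c1=(423.47, 180.78) c2=(365.07, 85.98) c3=(252.58, 131.94)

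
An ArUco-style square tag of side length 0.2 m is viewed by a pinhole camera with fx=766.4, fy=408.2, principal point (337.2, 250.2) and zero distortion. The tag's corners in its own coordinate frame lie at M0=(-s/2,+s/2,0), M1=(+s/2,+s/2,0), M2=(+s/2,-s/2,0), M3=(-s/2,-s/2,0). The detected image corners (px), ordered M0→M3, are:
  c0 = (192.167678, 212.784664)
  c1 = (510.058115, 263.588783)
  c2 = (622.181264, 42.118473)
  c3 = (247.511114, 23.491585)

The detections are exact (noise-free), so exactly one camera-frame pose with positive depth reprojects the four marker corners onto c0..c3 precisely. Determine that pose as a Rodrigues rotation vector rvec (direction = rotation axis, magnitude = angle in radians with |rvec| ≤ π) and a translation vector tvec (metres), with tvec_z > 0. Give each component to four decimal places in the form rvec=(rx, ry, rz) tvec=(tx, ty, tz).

Intrinsics K: fx=766.4, fy=408.2, cx=337.2, cy=250.2
Marker side s = 0.2 m; corners in marker frame (Z=0):
  M0 = (-0.1000, +0.1000, 0)
  M1 = (+0.1000, +0.1000, 0)
  M2 = (+0.1000, -0.1000, 0)
  M3 = (-0.1000, -0.1000, 0)
Detected image corners:
  c0 = (192.167678, 212.784664) px
  c1 = (510.058115, 263.588783) px
  c2 = (622.181264, 42.118473) px
  c3 = (247.511114, 23.491585) px
Planar DLT: solve 8×8 A·h = b for H (H[2,2]=1):
  H  [+1374.73062 -168.07543 +375.10826]
  H  [+58.43715 +1101.84996 +140.17819]
  H  [-0.88573 +0.60568 +1.00000]
B = K⁻¹H; ‖b₁‖=2.454109, ‖b₂‖=2.454109; λ = 2/(‖b₁‖+‖b₂‖) = 0.407480, sign → tz>0 ⇒ λ=+0.407480
r₁ = λ·B[:,0] = (+0.88971,+0.27955,-0.36092); r₂ = λ·B[:,1] = (-0.19795,+0.94863,+0.24680)
r₃ = r₁×r₂ = (+0.41137,-0.14814,+0.89935); SVD([r₁ r₂ r₃]) → R = UVᵀ:
  R  [+0.88971 -0.19795 +0.41137]
  R  [+0.27955 +0.94863 -0.14814]
  R  [-0.36092 +0.24680 +0.89935]
t = (+0.02016, -0.10983, +0.40748) m
tr R = 2.737696; θ = arccos((tr R − 1)/2) = 0.517926 rad = 29.675°
axis k = ((R−Rᵀ)₃₂, (R−Rᵀ)₁₃, (R−Rᵀ)₂₁) / (2 sinθ) = (+0.398865, +0.779964, +0.482248)
rvec = θ·k = (+0.206582, +0.403964, +0.249769)

rvec=(0.2066, 0.4040, 0.2498) tvec=(0.0202, -0.1098, 0.4075)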